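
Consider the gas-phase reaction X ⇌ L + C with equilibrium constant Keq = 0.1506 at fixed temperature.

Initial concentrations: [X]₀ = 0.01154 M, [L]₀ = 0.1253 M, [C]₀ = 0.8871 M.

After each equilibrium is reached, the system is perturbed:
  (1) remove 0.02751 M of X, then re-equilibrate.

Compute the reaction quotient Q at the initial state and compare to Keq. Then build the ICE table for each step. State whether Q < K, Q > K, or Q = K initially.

Q₀ = 9.632 vs Keq = 0.1506 ⇒ Q>K, reverse
Step 1:
                    X           L           C
  I           0.01154      0.1253      0.8871
  C            0.1032     -0.1032     -0.1032
  E            0.1148     0.02205      0.7839
  solve Keq expr → x = -0.1032; check Q = 0.1506
Then remove 0.02751 M of X.
Step 2:
                    X           L           C
  I           0.08728     0.02205      0.7839
  C          0.004351   -0.004351   -0.004351
  E           0.09163      0.0177      0.7795
  solve Keq expr → x = -0.004351; check Q = 0.1506

Q₀ = 9.632; Q > K (proceeds reverse)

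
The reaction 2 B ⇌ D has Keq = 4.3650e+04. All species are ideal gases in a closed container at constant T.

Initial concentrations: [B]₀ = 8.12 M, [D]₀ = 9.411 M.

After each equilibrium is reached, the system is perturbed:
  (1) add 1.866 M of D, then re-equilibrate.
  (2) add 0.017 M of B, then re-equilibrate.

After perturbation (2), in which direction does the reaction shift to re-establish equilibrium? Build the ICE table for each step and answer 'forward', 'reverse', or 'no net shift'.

Q₀ = 0.1427 vs Keq = 4.3650e+04 ⇒ Q<K, forward
Step 1:
                   B          D
  init          8.12      9.411
  Δ           -8.102      4.051
  eq         0.01756      13.46
  solve Keq expr → x = 4.051; check Q = 4.3650e+04
Then add 1.866 M of D.
Step 2:
                   B          D
  init       0.01756      15.33
  Δ         0.001177 -5.8863e-04
  eq         0.01874      15.33
  solve Keq expr → x = -5.8863e-04; check Q = 4.3650e+04
Then add 0.017 M of B.
Step 3:
                   B          D
  init       0.03574      15.33
  Δ         -0.01699   0.008497
  eq         0.01874      15.34
  solve Keq expr → x = 0.008497; check Q = 4.3650e+04

Direction: forward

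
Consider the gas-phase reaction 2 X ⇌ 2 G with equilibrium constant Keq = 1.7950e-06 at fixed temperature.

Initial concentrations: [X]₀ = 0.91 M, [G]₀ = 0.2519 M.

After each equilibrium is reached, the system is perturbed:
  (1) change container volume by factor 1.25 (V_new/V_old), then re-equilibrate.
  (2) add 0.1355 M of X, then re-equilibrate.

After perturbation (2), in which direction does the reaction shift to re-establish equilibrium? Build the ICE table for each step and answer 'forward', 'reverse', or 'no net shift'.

Direction: forward

Q₀ = 0.07663 vs Keq = 1.7950e-06 ⇒ Q>K, reverse
Step 1:
                    X           G
  Initial        0.91      0.2519
  Change       0.2503     -0.2503
  Equil          1.16    0.001555
  solve Keq expr → x = -0.1252; check Q = 1.7950e-06
Then change container volume by factor 1.25 (V_new/V_old).
Step 2:
                    X           G
  Initial      0.9283    0.001244
  Change            0           0
  Equil        0.9283    0.001244
  solve Keq expr → x = 0; check Q = 1.7950e-06
Then add 0.1355 M of X.
Step 3:
                    X           G
  Initial       1.064    0.001244
  Change  -1.8130e-04  1.8130e-04
  Equil         1.064    0.001425
  solve Keq expr → x = 9.0648e-05; check Q = 1.7950e-06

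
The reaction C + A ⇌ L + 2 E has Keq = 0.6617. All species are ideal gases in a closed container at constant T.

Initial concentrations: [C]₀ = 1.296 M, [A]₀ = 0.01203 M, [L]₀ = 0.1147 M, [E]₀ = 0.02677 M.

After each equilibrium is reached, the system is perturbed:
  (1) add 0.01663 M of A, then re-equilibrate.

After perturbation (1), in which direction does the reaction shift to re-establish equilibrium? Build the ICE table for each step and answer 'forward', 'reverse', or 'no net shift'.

Q₀ = 0.005272 vs Keq = 0.6617 ⇒ Q<K, forward
Step 1:
                  C         A         L         E
  init        1.296   0.01203    0.1147   0.02677
  Δ        -0.01166  -0.01166   0.01166   0.02331
  eq          1.284 3.7296e-04    0.1264   0.05008
  solve Keq expr → x = 0.01166; check Q = 0.6617
Then add 0.01663 M of A.
Step 2:
                  C         A         L         E
  init        1.284     0.017    0.1264   0.05008
  Δ        -0.01587  -0.01587   0.01587   0.03174
  eq          1.268  0.001134    0.1422   0.08182
  solve Keq expr → x = 0.01587; check Q = 0.6617

Direction: forward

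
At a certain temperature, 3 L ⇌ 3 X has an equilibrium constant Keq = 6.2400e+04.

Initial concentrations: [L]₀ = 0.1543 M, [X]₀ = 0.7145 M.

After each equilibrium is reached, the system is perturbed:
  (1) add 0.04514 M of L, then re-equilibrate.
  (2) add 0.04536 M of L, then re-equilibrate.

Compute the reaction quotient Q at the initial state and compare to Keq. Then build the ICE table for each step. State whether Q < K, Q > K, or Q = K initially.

Q₀ = 99.29; Q < K (proceeds forward)

Q₀ = 99.29 vs Keq = 6.2400e+04 ⇒ Q<K, forward
Step 1:
                    L           X
  I            0.1543      0.7145
  C           -0.1329      0.1329
  E           0.02137      0.8474
  solve Keq expr → x = 0.04431; check Q = 6.2400e+04
Then add 0.04514 M of L.
Step 2:
                    L           X
  I           0.06651      0.8474
  C          -0.04403     0.04403
  E           0.02248      0.8915
  solve Keq expr → x = 0.01468; check Q = 6.2400e+04
Then add 0.04536 M of L.
Step 3:
                    L           X
  I           0.06784      0.8915
  C          -0.04424     0.04424
  E           0.02359      0.9357
  solve Keq expr → x = 0.01475; check Q = 6.2400e+04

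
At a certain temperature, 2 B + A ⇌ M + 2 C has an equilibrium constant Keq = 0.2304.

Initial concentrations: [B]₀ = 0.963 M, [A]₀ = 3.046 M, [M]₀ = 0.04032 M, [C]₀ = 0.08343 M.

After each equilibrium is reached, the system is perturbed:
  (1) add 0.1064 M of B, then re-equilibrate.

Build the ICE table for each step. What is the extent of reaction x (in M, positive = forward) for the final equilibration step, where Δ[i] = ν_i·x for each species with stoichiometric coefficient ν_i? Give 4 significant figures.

x = 0.02526 M

Q₀ = 9.9353e-05 vs Keq = 0.2304 ⇒ Q<K, forward
Step 1:
                  B         A         M         C
  init        0.963     3.046   0.04032   0.08343
  Δ         -0.5346   -0.2673    0.2673    0.5346
  eq         0.4284     2.779    0.3076     0.618
  solve Keq expr → x = 0.2673; check Q = 0.2304
Then add 0.1064 M of B.
Step 2:
                  B         A         M         C
  init       0.5348     2.779    0.3076     0.618
  Δ        -0.05052  -0.02526   0.02526   0.05052
  eq         0.4843     2.753    0.3329    0.6685
  solve Keq expr → x = 0.02526; check Q = 0.2304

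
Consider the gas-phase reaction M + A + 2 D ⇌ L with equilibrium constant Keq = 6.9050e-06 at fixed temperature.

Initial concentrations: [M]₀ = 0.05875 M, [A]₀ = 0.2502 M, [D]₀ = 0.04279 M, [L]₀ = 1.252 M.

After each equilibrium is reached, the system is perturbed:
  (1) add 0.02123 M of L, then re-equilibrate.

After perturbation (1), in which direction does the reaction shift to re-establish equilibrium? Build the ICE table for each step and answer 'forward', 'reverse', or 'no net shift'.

Q₀ = 4.6518e+04 vs Keq = 6.9050e-06 ⇒ Q>K, reverse
Step 1:
                   M          A          D          L
  init       0.05875     0.2502    0.04279      1.252
  Δ            1.252      1.252      2.504     -1.252
  eq           1.311      1.502      2.547 8.8162e-05
  solve Keq expr → x = -1.252; check Q = 6.9050e-06
Then add 0.02123 M of L.
Step 2:
                   M          A          D          L
  init         1.311      1.502      2.547    0.02132
  Δ          0.02122    0.02122    0.04245   -0.02122
  eq           1.332      1.523      2.589 9.3910e-05
  solve Keq expr → x = -0.02122; check Q = 6.9050e-06

Direction: reverse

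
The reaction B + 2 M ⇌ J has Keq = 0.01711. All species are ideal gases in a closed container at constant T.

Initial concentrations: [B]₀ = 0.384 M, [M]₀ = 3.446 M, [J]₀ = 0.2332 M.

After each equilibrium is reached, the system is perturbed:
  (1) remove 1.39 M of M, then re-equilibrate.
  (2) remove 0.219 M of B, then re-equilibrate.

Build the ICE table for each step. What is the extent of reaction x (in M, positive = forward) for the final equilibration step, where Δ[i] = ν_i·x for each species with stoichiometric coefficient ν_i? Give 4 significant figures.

x = -0.01878 M

Q₀ = 0.05114 vs Keq = 0.01711 ⇒ Q>K, reverse
Step 1:
                    B           M           J
  I             0.384       3.446      0.2332
  C            0.1171      0.2342     -0.1171
  E            0.5011        3.68      0.1161
  solve Keq expr → x = -0.1171; check Q = 0.01711
Then remove 1.39 M of M.
Step 2:
                    B           M           J
  I            0.5011        2.29      0.1161
  C           0.06029      0.1206    -0.06029
  E            0.5614       2.411     0.05582
  solve Keq expr → x = -0.06029; check Q = 0.01711
Then remove 0.219 M of B.
Step 3:
                    B           M           J
  I            0.3424       2.411     0.05582
  C           0.01878     0.03756    -0.01878
  E            0.3612       2.448     0.03704
  solve Keq expr → x = -0.01878; check Q = 0.01711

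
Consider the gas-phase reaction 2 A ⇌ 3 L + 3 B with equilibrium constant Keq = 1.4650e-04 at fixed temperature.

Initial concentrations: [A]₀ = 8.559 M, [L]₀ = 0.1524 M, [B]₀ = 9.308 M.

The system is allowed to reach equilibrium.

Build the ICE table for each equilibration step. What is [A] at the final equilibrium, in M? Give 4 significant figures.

[A]_eq = 8.644 M

Q₀ = 0.03897 vs Keq = 1.4650e-04 ⇒ Q>K, reverse
Step 1:
                    A           L           B
  init          8.559      0.1524       9.308
  Δ           0.08547     -0.1282     -0.1282
  eq            8.644     0.02419        9.18
  solve Keq expr → x = -0.04274; check Q = 1.4650e-04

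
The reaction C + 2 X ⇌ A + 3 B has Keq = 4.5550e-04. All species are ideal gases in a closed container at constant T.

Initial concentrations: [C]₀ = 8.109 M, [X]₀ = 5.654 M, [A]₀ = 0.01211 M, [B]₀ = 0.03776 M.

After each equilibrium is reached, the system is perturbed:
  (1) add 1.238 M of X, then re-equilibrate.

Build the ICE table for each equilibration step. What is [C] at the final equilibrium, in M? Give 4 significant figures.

[C]_eq = 7.851 M

Q₀ = 2.5151e-09 vs Keq = 4.5550e-04 ⇒ Q<K, forward
Step 1:
                  C         X         A         B
  I           8.109     5.654   0.01211   0.03776
  C         -0.2321   -0.4642    0.2321    0.6964
  E           7.877      5.19    0.2442    0.7341
  solve Keq expr → x = 0.2321; check Q = 4.5550e-04
Then add 1.238 M of X.
Step 2:
                  C         X         A         B
  I           7.877     6.428    0.2442    0.7341
  C        -0.02627  -0.05255   0.02627   0.07882
  E           7.851     6.375    0.2705     0.813
  solve Keq expr → x = 0.02627; check Q = 4.5550e-04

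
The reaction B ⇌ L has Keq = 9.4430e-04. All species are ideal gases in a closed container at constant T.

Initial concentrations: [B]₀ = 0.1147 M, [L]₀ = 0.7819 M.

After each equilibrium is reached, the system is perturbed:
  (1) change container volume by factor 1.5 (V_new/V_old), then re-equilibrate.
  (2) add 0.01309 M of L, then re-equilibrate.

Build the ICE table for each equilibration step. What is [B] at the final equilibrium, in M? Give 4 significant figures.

[B]_eq = 0.6102 M

Q₀ = 6.817 vs Keq = 9.4430e-04 ⇒ Q>K, reverse
Step 1:
                  B         L
  Initial    0.1147    0.7819
  Change     0.7811   -0.7811
  Equil      0.8958 8.4586e-04
  solve Keq expr → x = -0.7811; check Q = 9.4430e-04
Then change container volume by factor 1.5 (V_new/V_old).
Step 2:
                  B         L
  Initial    0.5972 5.6391e-04
  Change          0         0
  Equil      0.5972 5.6391e-04
  solve Keq expr → x = 0; check Q = 9.4430e-04
Then add 0.01309 M of L.
Step 3:
                  B         L
  Initial    0.5972   0.01365
  Change    0.01308  -0.01308
  Equil      0.6102 5.7626e-04
  solve Keq expr → x = -0.01308; check Q = 9.4430e-04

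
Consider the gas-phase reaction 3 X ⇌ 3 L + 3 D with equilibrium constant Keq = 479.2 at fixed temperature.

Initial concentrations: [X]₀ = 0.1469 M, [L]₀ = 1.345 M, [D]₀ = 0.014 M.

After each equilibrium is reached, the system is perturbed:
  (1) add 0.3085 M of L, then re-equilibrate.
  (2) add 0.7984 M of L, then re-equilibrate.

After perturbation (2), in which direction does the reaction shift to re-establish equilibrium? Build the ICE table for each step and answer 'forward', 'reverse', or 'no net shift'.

Q₀ = 0.002106 vs Keq = 479.2 ⇒ Q<K, forward
Step 1:
                   X          L          D
  init        0.1469      1.345      0.014
  Δ          -0.1215     0.1215     0.1215
  eq         0.02539      1.467     0.1355
  solve Keq expr → x = 0.0405; check Q = 479.2
Then add 0.3085 M of L.
Step 2:
                   X          L          D
  init       0.02539      1.775     0.1355
  Δ         0.004296  -0.004296  -0.004296
  eq         0.02969      1.771     0.1312
  solve Keq expr → x = -0.001432; check Q = 479.2
Then add 0.7984 M of L.
Step 3:
                   X          L          D
  init       0.02969      2.569     0.1312
  Δ         0.009962  -0.009962  -0.009962
  eq         0.03965      2.559     0.1212
  solve Keq expr → x = -0.003321; check Q = 479.2

Direction: reverse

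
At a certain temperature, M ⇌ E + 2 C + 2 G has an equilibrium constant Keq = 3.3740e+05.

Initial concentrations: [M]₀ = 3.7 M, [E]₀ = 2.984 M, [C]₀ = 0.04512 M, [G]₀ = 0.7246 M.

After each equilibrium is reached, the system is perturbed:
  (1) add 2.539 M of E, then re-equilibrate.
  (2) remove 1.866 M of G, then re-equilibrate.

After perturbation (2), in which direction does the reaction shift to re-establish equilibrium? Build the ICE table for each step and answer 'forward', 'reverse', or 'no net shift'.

Direction: forward

Q₀ = 8.6205e-04 vs Keq = 3.3740e+05 ⇒ Q<K, forward
Step 1:
                  M         E         C         G
  I             3.7     2.984   0.04512    0.7246
  C          -3.633     3.633     7.266     7.266
  E         0.06694     6.617     7.311     7.991
  solve Keq expr → x = 3.633; check Q = 3.3740e+05
Then add 2.539 M of E.
Step 2:
                  M         E         C         G
  I         0.06694     9.156     7.311     7.991
  C         0.02322  -0.02322  -0.04644  -0.04644
  E         0.09016     9.133     7.265     7.944
  solve Keq expr → x = -0.02322; check Q = 3.3740e+05
Then remove 1.866 M of G.
Step 3:
                  M         E         C         G
  I         0.09016     9.133     7.265     6.078
  C        -0.03491   0.03491   0.06982   0.06982
  E         0.05525     9.168     7.335     6.148
  solve Keq expr → x = 0.03491; check Q = 3.3740e+05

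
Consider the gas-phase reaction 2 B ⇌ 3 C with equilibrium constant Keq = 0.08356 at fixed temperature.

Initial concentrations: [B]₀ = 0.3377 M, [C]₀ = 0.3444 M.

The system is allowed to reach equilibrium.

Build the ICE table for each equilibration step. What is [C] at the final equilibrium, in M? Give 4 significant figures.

[C]_eq = 0.2402 M

Q₀ = 0.3582 vs Keq = 0.08356 ⇒ Q>K, reverse
Step 1:
                    B           C
  init         0.3377      0.3444
  Δ           0.06948     -0.1042
  eq           0.4072      0.2402
  solve Keq expr → x = -0.03474; check Q = 0.08356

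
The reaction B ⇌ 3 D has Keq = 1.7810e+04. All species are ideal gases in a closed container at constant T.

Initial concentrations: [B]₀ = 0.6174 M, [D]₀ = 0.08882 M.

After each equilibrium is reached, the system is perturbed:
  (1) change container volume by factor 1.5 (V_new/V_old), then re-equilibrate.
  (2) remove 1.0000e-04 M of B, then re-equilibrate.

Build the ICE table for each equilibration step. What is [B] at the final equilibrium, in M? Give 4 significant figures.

Q₀ = 0.001135 vs Keq = 1.7810e+04 ⇒ Q<K, forward
Step 1:
                  B         D
  init       0.6174   0.08882
  Δ          -0.617     1.851
  eq      4.0983e-04      1.94
  solve Keq expr → x = 0.617; check Q = 1.7810e+04
Then change container volume by factor 1.5 (V_new/V_old).
Step 2:
                  B         D
  init    2.7322e-04     1.293
  Δ       -1.5166e-04 4.5498e-04
  eq      1.2156e-04     1.294
  solve Keq expr → x = 1.5166e-04; check Q = 1.7810e+04
Then remove 1.0000e-04 M of B.
Step 3:
                  B         D
  init    2.1558e-05     1.294
  Δ       9.9916e-05 -2.9975e-04
  eq      1.2147e-04     1.293
  solve Keq expr → x = -9.9916e-05; check Q = 1.7810e+04

[B]_eq = 1.2147e-04 M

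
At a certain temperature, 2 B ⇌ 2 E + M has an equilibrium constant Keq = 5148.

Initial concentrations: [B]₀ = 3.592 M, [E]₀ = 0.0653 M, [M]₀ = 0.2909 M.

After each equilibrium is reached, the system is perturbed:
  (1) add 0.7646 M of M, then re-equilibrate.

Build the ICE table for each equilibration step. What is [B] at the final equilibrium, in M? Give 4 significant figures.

[B]_eq = 0.08349 M

Q₀ = 9.6139e-05 vs Keq = 5148 ⇒ Q<K, forward
Step 1:
                    B           E           M
  init          3.592      0.0653      0.2909
  Δ             -3.52        3.52        1.76
  eq          0.07157       3.586       2.051
  solve Keq expr → x = 1.76; check Q = 5148
Then add 0.7646 M of M.
Step 2:
                    B           E           M
  init        0.07157       3.586       2.816
  Δ           0.01192    -0.01192   -0.005959
  eq          0.08349       3.574        2.81
  solve Keq expr → x = -0.005959; check Q = 5148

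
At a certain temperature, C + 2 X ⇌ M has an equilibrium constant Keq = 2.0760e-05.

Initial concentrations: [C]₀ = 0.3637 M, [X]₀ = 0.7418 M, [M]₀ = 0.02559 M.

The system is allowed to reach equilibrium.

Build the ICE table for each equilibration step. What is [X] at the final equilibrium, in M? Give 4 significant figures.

Q₀ = 0.1279 vs Keq = 2.0760e-05 ⇒ Q>K, reverse
Step 1:
                  C         X         M
  init       0.3637    0.7418   0.02559
  Δ         0.02558   0.05117  -0.02558
  eq         0.3893     0.793 5.0817e-06
  solve Keq expr → x = -0.02558; check Q = 2.0760e-05

[X]_eq = 0.793 M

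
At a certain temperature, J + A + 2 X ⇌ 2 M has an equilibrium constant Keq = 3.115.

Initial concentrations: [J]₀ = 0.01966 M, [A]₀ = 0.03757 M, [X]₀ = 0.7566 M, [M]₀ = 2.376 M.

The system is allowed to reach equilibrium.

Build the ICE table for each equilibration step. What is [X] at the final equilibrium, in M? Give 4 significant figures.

Q₀ = 1.3352e+04 vs Keq = 3.115 ⇒ Q>K, reverse
Step 1:
                    J           A           X           M
  init        0.01966     0.03757      0.7566       2.376
  Δ            0.4616      0.4616      0.9231     -0.9231
  eq           0.4812      0.4991        1.68       1.453
  solve Keq expr → x = -0.4616; check Q = 3.115

[X]_eq = 1.68 M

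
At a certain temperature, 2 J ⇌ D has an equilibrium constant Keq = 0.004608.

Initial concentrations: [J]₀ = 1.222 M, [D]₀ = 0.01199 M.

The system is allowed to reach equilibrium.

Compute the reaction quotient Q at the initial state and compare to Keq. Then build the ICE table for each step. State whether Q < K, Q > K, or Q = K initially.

Q₀ = 0.008029; Q > K (proceeds reverse)

Q₀ = 0.008029 vs Keq = 0.004608 ⇒ Q>K, reverse
Step 1:
                  J         D
  I           1.222   0.01199
  C        0.009992 -0.004996
  E           1.232  0.006994
  solve Keq expr → x = -0.004996; check Q = 0.004608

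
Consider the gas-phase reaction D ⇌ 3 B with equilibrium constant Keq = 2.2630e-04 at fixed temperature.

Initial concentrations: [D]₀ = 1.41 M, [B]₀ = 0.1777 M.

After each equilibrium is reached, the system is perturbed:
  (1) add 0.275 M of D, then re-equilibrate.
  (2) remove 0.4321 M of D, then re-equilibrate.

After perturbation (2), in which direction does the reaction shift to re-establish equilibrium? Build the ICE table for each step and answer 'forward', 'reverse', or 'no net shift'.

Direction: reverse

Q₀ = 0.00398 vs Keq = 2.2630e-04 ⇒ Q>K, reverse
Step 1:
                   D          B
  init          1.41     0.1777
  Δ          0.03626    -0.1088
  eq           1.446    0.06891
  solve Keq expr → x = -0.03626; check Q = 2.2630e-04
Then add 0.275 M of D.
Step 2:
                   D          B
  init         1.721    0.06891
  Δ        -0.001366   0.004098
  eq            1.72    0.07301
  solve Keq expr → x = 0.001366; check Q = 2.2630e-04
Then remove 0.4321 M of D.
Step 3:
                   D          B
  init         1.288    0.07301
  Δ         0.002225  -0.006675
  eq            1.29    0.06634
  solve Keq expr → x = -0.002225; check Q = 2.2630e-04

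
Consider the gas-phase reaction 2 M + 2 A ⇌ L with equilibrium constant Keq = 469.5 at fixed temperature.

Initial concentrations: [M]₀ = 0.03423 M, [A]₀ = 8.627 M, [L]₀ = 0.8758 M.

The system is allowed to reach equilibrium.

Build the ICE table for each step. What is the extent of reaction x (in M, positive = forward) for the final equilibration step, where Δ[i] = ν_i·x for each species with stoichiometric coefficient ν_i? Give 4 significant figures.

Q₀ = 10.04 vs Keq = 469.5 ⇒ Q<K, forward
Step 1:
                  M         A         L
  Initial   0.03423     8.627    0.8758
  Change   -0.02916  -0.02916   0.01458
  Equil    0.005065     8.598    0.8904
  solve Keq expr → x = 0.01458; check Q = 469.5

x = 0.01458 M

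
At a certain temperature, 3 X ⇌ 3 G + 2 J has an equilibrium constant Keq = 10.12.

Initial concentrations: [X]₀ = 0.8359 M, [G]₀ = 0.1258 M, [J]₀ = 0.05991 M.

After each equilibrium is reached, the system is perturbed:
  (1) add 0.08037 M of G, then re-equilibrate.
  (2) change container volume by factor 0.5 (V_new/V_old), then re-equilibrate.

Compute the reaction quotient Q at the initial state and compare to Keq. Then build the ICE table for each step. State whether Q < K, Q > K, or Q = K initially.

Q₀ = 1.2234e-05 vs Keq = 10.12 ⇒ Q<K, forward
Step 1:
                   X          G          J
  I           0.8359     0.1258    0.05991
  C          -0.6244     0.6244     0.4163
  E           0.2115     0.7502     0.4762
  solve Keq expr → x = 0.2081; check Q = 10.12
Then add 0.08037 M of G.
Step 2:
                   X          G          J
  I           0.2115     0.8306     0.4762
  C          0.01513   -0.01513   -0.01009
  E           0.2266     0.8154     0.4661
  solve Keq expr → x = -0.005044; check Q = 10.12
Then change container volume by factor 0.5 (V_new/V_old).
Step 3:
                   X          G          J
  I           0.4533      1.631     0.9322
  C           0.1514    -0.1514    -0.1009
  E           0.6047      1.479     0.8312
  solve Keq expr → x = -0.05047; check Q = 10.12

Q₀ = 1.2234e-05; Q < K (proceeds forward)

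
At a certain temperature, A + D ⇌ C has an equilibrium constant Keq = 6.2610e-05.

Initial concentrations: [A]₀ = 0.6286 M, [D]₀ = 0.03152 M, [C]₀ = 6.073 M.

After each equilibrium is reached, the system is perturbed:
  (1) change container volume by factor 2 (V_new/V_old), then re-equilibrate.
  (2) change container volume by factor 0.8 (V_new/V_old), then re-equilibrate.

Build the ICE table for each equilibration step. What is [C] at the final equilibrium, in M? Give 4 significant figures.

Q₀ = 306.5 vs Keq = 6.2610e-05 ⇒ Q>K, reverse
Step 1:
                  A         D         C
  I          0.6286   0.03152     6.073
  C            6.07      6.07     -6.07
  E           6.699     6.102  0.002559
  solve Keq expr → x = -6.07; check Q = 6.2610e-05
Then change container volume by factor 2 (V_new/V_old).
Step 2:
                  A         D         C
  I            3.35     3.051   0.00128
  C       6.3958e-04 6.3958e-04 -6.3958e-04
  E            3.35     3.052 6.4009e-04
  solve Keq expr → x = -6.3958e-04; check Q = 6.2610e-05
Then change container volume by factor 0.8 (V_new/V_old).
Step 3:
                  A         D         C
  I           4.188     3.815 8.0011e-04
  C       -1.9993e-04 -1.9993e-04 1.9993e-04
  E           4.187     3.814     0.001
  solve Keq expr → x = 1.9993e-04; check Q = 6.2610e-05

[C]_eq = 0.001 M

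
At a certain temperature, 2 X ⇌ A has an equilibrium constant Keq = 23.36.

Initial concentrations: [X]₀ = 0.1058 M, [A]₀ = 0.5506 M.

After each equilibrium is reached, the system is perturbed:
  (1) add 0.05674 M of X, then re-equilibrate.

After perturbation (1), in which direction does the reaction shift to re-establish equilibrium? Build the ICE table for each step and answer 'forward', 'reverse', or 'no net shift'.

Direction: forward

Q₀ = 49.19 vs Keq = 23.36 ⇒ Q>K, reverse
Step 1:
                   X          A
  Initial     0.1058     0.5506
  Change     0.04459   -0.02229
  Equil       0.1504     0.5283
  solve Keq expr → x = -0.02229; check Q = 23.36
Then add 0.05674 M of X.
Step 2:
                   X          A
  Initial     0.2071     0.5283
  Change    -0.05301    0.02651
  Equil       0.1541     0.5548
  solve Keq expr → x = 0.02651; check Q = 23.36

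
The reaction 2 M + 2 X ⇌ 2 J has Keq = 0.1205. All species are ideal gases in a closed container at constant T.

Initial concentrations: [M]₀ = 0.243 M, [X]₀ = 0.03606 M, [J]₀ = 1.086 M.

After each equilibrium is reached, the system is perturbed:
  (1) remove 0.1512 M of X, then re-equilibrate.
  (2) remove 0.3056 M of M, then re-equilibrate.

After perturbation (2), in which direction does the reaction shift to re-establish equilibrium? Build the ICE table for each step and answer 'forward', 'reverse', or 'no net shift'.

Direction: reverse

Q₀ = 1.5360e+04 vs Keq = 0.1205 ⇒ Q>K, reverse
Step 1:
                    M           X           J
  Initial       0.243     0.03606       1.086
  Change       0.7899      0.7899     -0.7899
  Equil         1.033      0.8259      0.2961
  solve Keq expr → x = -0.3949; check Q = 0.1205
Then remove 0.1512 M of X.
Step 2:
                    M           X           J
  Initial       1.033      0.6747      0.2961
  Change      0.03379     0.03379    -0.03379
  Equil         1.067      0.7085      0.2623
  solve Keq expr → x = -0.01689; check Q = 0.1205
Then remove 0.3056 M of M.
Step 3:
                    M           X           J
  Initial      0.7611      0.7085      0.2623
  Change      0.04921     0.04921    -0.04921
  Equil        0.8103      0.7577      0.2131
  solve Keq expr → x = -0.02461; check Q = 0.1205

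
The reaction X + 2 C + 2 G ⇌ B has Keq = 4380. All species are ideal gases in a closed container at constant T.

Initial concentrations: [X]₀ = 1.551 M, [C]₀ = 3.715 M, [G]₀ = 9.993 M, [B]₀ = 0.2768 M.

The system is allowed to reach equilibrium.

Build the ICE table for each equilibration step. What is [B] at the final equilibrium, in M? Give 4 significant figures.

[B]_eq = 1.828 M

Q₀ = 1.2949e-04 vs Keq = 4380 ⇒ Q<K, forward
Step 1:
                  X         C         G         B
  I           1.551     3.715     9.993    0.2768
  C          -1.551    -3.102    -3.102     1.551
  E       2.3383e-05     0.613     6.891     1.828
  solve Keq expr → x = 1.551; check Q = 4380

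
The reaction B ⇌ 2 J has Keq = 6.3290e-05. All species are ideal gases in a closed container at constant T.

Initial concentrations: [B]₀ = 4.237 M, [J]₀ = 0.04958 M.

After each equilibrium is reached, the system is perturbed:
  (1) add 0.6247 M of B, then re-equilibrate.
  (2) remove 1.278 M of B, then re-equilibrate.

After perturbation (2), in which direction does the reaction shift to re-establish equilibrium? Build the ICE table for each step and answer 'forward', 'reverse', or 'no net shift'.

Q₀ = 5.8017e-04 vs Keq = 6.3290e-05 ⇒ Q>K, reverse
Step 1:
                    B           J
  I             4.237     0.04958
  C           0.01659    -0.03317
  E             4.254     0.01641
  solve Keq expr → x = -0.01659; check Q = 6.3290e-05
Then add 0.6247 M of B.
Step 2:
                    B           J
  I             4.878     0.01641
  C       -5.8127e-04    0.001163
  E             4.878     0.01757
  solve Keq expr → x = 5.8127e-04; check Q = 6.3290e-05
Then remove 1.278 M of B.
Step 3:
                    B           J
  I               3.6     0.01757
  C          0.001237   -0.002474
  E             3.601      0.0151
  solve Keq expr → x = -0.001237; check Q = 6.3290e-05

Direction: reverse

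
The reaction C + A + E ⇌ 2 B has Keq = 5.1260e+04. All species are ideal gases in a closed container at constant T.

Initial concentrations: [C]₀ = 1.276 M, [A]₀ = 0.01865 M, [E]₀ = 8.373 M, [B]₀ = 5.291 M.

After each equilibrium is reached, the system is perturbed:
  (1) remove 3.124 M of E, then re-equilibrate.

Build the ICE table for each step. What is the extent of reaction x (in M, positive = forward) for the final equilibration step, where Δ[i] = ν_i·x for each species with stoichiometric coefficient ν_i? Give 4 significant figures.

Q₀ = 140.5 vs Keq = 5.1260e+04 ⇒ Q<K, forward
Step 1:
                    C           A           E           B
  Initial       1.276     0.01865       8.373       5.291
  Change      -0.0186     -0.0186     -0.0186     0.03719
  Equil         1.257  5.2722e-05       8.354       5.328
  solve Keq expr → x = 0.0186; check Q = 5.1260e+04
Then remove 3.124 M of E.
Step 2:
                    C           A           E           B
  Initial       1.257  5.2722e-05        5.23       5.328
  Change   3.1485e-05  3.1485e-05  3.1485e-05 -6.2970e-05
  Equil         1.257  8.4207e-05        5.23       5.328
  solve Keq expr → x = -3.1485e-05; check Q = 5.1260e+04

x = -3.1485e-05 M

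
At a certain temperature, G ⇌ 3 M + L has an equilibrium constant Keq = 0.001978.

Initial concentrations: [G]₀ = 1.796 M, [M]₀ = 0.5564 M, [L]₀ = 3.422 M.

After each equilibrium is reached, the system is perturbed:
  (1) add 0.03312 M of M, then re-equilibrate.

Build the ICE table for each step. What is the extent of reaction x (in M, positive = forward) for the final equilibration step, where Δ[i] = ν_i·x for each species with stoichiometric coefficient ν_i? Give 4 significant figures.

x = -0.01093 M

Q₀ = 0.3282 vs Keq = 0.001978 ⇒ Q>K, reverse
Step 1:
                    G           M           L
  I             1.796      0.5564       3.422
  C            0.1503     -0.4508     -0.1503
  E             1.946      0.1056       3.272
  solve Keq expr → x = -0.1503; check Q = 0.001978
Then add 0.03312 M of M.
Step 2:
                    G           M           L
  I             1.946      0.1387       3.272
  C           0.01093     -0.0328    -0.01093
  E             1.957      0.1059       3.261
  solve Keq expr → x = -0.01093; check Q = 0.001978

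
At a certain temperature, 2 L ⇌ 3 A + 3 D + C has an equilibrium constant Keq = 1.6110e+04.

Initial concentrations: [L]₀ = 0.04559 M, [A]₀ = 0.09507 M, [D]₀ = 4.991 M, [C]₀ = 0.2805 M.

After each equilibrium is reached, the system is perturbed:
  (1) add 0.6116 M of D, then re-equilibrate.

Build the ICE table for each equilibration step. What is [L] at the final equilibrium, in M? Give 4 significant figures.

Q₀ = 14.42 vs Keq = 1.6110e+04 ⇒ Q<K, forward
Step 1:
                   L          A          D          C
  init       0.04559    0.09507      4.991     0.2805
  Δ         -0.04248    0.06372    0.06372    0.02124
  eq        0.003112     0.1588      5.055     0.3017
  solve Keq expr → x = 0.02124; check Q = 1.6110e+04
Then add 0.6116 M of D.
Step 2:
                   L          A          D          C
  init      0.003112     0.1588      5.666     0.3017
  Δ       5.5032e-04 -8.2548e-04 -8.2548e-04 -2.7516e-04
  eq        0.003662      0.158      5.665     0.3015
  solve Keq expr → x = -2.7516e-04; check Q = 1.6110e+04

[L]_eq = 0.003662 M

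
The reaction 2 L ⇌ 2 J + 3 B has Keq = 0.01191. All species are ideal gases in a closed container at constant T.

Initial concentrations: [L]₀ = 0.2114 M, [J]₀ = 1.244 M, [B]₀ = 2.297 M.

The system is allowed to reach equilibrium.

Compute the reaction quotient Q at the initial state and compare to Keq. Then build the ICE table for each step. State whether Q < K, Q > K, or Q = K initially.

Q₀ = 419.7; Q > K (proceeds reverse)

Q₀ = 419.7 vs Keq = 0.01191 ⇒ Q>K, reverse
Step 1:
                  L         J         B
  Initial    0.2114     1.244     2.297
  Change      1.033    -1.033     -1.55
  Equil       1.245    0.2105    0.7468
  solve Keq expr → x = -0.5167; check Q = 0.01191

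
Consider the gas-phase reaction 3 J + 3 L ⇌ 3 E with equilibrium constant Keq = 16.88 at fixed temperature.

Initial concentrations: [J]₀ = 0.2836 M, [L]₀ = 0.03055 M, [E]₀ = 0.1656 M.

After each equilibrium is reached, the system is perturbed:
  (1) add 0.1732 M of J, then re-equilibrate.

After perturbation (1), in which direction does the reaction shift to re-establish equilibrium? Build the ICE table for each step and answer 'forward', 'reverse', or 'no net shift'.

Direction: forward

Q₀ = 6983 vs Keq = 16.88 ⇒ Q>K, reverse
Step 1:
                    J           L           E
  Initial      0.2836     0.03055      0.1656
  Change      0.07203     0.07203    -0.07203
  Equil        0.3556      0.1026     0.09357
  solve Keq expr → x = -0.02401; check Q = 16.88
Then add 0.1732 M of J.
Step 2:
                    J           L           E
  Initial      0.5288      0.1026     0.09357
  Change      -0.0177     -0.0177      0.0177
  Equil        0.5111     0.08487      0.1113
  solve Keq expr → x = 0.005901; check Q = 16.88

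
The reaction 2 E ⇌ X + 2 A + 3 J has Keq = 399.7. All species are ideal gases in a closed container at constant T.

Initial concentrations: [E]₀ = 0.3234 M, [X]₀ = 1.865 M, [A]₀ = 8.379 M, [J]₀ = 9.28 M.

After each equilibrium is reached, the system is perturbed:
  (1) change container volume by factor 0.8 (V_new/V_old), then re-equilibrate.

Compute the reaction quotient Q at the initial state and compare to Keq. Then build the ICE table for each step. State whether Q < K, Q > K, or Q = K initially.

Q₀ = 1.0005e+06 vs Keq = 399.7 ⇒ Q>K, reverse
Step 1:
                  E         X         A         J
  I          0.3234     1.865     8.379      9.28
  C           2.545    -1.272    -2.545    -3.817
  E           2.868    0.5926     5.834     5.463
  solve Keq expr → x = -1.272; check Q = 399.7
Then change container volume by factor 0.8 (V_new/V_old).
Step 2:
                  E         X         A         J
  I           3.585    0.7407     7.293     6.828
  C          0.3908   -0.1954   -0.3908   -0.5862
  E           3.976    0.5453     6.902     6.242
  solve Keq expr → x = -0.1954; check Q = 399.7

Q₀ = 1.0005e+06; Q > K (proceeds reverse)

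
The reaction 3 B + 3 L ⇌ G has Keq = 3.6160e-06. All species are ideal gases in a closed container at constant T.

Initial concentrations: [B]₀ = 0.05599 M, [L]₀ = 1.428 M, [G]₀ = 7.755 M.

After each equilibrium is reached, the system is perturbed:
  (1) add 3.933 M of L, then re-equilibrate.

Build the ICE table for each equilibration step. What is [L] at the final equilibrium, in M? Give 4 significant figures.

[L]_eq = 13.54 M

Q₀ = 1.5173e+04 vs Keq = 3.6160e-06 ⇒ Q>K, reverse
Step 1:
                   B          L          G
  Initial    0.05599      1.428      7.755
  Change       9.665      9.665     -3.222
  Equil        9.721      11.09      4.533
  solve Keq expr → x = -3.222; check Q = 3.6160e-06
Then add 3.933 M of L.
Step 2:
                   B          L          G
  Initial      9.721      15.03      4.533
  Change      -1.481     -1.481     0.4936
  Equil         8.24      13.54      5.027
  solve Keq expr → x = 0.4936; check Q = 3.6160e-06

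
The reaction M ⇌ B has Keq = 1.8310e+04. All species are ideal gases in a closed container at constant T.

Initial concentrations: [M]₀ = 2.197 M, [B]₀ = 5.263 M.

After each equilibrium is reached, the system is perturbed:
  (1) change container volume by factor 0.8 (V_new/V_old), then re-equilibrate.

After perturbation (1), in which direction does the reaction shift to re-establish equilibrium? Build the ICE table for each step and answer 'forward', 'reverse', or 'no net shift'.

Q₀ = 2.396 vs Keq = 1.8310e+04 ⇒ Q<K, forward
Step 1:
                   M          B
  Initial      2.197      5.263
  Change      -2.197      2.197
  Equil   4.0741e-04       7.46
  solve Keq expr → x = 2.197; check Q = 1.8310e+04
Then change container volume by factor 0.8 (V_new/V_old).
Step 2:
                   M          B
  Initial 5.0926e-04      9.324
  Change           0          0
  Equil   5.0926e-04      9.324
  solve Keq expr → x = 0; check Q = 1.8310e+04

Direction: no net shift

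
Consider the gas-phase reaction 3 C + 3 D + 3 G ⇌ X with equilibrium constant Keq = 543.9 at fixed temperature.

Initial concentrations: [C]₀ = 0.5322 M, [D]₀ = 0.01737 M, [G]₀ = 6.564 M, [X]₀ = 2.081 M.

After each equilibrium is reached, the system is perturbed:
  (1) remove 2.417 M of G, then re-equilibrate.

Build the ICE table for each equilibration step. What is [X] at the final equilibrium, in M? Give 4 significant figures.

Q₀ = 9314 vs Keq = 543.9 ⇒ Q>K, reverse
Step 1:
                    C           D           G           X
  I            0.5322     0.01737       6.564       2.081
  C           0.02516     0.02516     0.02516   -0.008387
  E            0.5574     0.04253       6.589       2.073
  solve Keq expr → x = -0.008387; check Q = 543.9
Then remove 2.417 M of G.
Step 2:
                    C           D           G           X
  I            0.5574     0.04253       4.172       2.073
  C           0.02171     0.02171     0.02171   -0.007237
  E            0.5791     0.06424       4.194       2.065
  solve Keq expr → x = -0.007237; check Q = 543.9

[X]_eq = 2.065 M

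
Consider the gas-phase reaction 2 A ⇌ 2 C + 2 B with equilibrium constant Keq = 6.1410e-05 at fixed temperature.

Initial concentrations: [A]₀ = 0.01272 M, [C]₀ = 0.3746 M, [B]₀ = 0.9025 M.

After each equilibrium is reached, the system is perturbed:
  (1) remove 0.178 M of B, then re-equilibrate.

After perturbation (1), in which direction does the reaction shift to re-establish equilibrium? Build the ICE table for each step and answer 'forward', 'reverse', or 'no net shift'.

Direction: forward

Q₀ = 706.4 vs Keq = 6.1410e-05 ⇒ Q>K, reverse
Step 1:
                   A          C          B
  init       0.01272     0.3746     0.9025
  Δ            0.369     -0.369     -0.369
  eq          0.3817   0.005607     0.5335
  solve Keq expr → x = -0.1845; check Q = 6.1410e-05
Then remove 0.178 M of B.
Step 2:
                   A          C          B
  init        0.3817   0.005607     0.3555
  Δ        -0.002685   0.002685   0.002685
  eq           0.379   0.008292     0.3582
  solve Keq expr → x = 0.001343; check Q = 6.1410e-05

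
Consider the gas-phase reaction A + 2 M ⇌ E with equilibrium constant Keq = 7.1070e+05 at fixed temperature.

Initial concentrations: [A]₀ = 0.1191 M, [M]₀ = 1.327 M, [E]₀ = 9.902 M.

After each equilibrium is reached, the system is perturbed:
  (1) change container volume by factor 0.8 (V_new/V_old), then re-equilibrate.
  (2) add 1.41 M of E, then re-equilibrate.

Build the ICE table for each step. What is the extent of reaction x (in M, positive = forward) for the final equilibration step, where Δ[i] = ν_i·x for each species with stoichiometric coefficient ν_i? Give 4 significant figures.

x = -1.0710e-06 M

Q₀ = 47.21 vs Keq = 7.1070e+05 ⇒ Q<K, forward
Step 1:
                    A           M           E
  Initial      0.1191       1.327       9.902
  Change      -0.1191     -0.2382      0.1191
  Equil    1.1894e-05       1.089       10.02
  solve Keq expr → x = 0.1191; check Q = 7.1070e+05
Then change container volume by factor 0.8 (V_new/V_old).
Step 2:
                    A           M           E
  Initial  1.4867e-05       1.361       12.53
  Change  -5.3520e-06 -1.0704e-05  5.3520e-06
  Equil    9.5150e-06       1.361       12.53
  solve Keq expr → x = 5.3520e-06; check Q = 7.1070e+05
Then add 1.41 M of E.
Step 3:
                    A           M           E
  Initial  9.5150e-06       1.361       13.94
  Change   1.0710e-06  2.1420e-06 -1.0710e-06
  Equil    1.0586e-05       1.361       13.94
  solve Keq expr → x = -1.0710e-06; check Q = 7.1070e+05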